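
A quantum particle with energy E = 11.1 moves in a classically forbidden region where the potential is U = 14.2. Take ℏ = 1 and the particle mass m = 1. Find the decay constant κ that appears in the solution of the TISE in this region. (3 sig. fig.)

Since E < U the TISE in this region is ψ'' = κ²ψ with κ = √(2m(U − E))/ℏ.
κ = √(2 × 1 × 3.1) = 2.490.

κ = 2.49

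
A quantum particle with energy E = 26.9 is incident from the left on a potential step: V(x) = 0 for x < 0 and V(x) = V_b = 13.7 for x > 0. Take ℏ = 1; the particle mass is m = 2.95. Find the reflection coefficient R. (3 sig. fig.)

R = 0.0310

The wavenumbers are k₁ = √(2mE)/ℏ = 12.60 on the left and k₂ = √(2m(E − V_b))/ℏ = 8.825 on the right.
Matching ψ and ψ′ at x = 0 gives r = (k₁ − k₂)/(k₁ + k₂), so R = r² = 0.03102 and T = 1 − R = 0.9690.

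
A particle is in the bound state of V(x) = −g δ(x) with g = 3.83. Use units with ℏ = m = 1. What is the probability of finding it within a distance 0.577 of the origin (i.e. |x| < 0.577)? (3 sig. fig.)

The normalised bound state is ψ = √κ e^{−κ|x|} with κ = mg/ℏ² = 3.830.
P(|x| < d) = ∫_{−d}^{d} κ e^{−2κ|x|} dx = 1 − e^{−2κd} = 1 − e^{−4.420} = 0.9880.

P = 0.988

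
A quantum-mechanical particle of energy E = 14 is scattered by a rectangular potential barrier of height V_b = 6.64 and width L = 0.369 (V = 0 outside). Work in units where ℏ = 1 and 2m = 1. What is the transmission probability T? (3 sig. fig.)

E > V_b: inside the barrier k₂ = √(2m(E − V_b))/ℏ = 2.713, k₂L = 1.001.
T = [1 + V_b² sin²(k₂L) / (4E(E − V_b))]⁻¹ = 1/1.076 = 0.929.

T = 0.929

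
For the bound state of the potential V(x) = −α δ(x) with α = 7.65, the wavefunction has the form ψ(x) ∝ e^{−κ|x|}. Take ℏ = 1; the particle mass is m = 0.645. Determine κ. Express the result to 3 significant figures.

Integrate −(ℏ²/2m)ψ'' − αδ(x)ψ = Eψ from −ε to +ε: the ψ'' term gives ψ'(0⁺) − ψ'(0⁻) and the δ term gives −(2mα/ℏ²)ψ(0).
With ψ ∝ e^{−κ|x|} this yields −2κ = −2mα/ℏ², so κ = mα/ℏ² = 4.934.

κ = 4.93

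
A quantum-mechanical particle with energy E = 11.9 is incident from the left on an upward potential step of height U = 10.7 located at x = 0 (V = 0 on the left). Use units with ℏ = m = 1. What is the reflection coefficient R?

R = 0.268

The wavenumbers are k₁ = √(2mE)/ℏ = 4.879 on the left and k₂ = √(2m(E − U))/ℏ = 1.549 on the right.
Matching ψ and ψ′ at x = 0 gives r = (k₁ − k₂)/(k₁ + k₂), so R = r² = 0.2683 and T = 1 − R = 0.7317.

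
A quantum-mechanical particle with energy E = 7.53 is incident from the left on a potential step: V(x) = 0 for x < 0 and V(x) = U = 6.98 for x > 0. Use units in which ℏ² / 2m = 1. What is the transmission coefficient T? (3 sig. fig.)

On each side the TISE gives plane waves with k = √(2m(E − V))/ℏ: k₁ = √(2·½·7.53) = 2.744, k₂ = √(2·½·0.55) = 0.7416.
Continuity of ψ and ψ′ at the step yields the reflection amplitude r = (k₁ − k₂)/(k₁ + k₂) = 0.5745; thus R = |r|² = 0.3300, T = 0.6700.

T = 0.670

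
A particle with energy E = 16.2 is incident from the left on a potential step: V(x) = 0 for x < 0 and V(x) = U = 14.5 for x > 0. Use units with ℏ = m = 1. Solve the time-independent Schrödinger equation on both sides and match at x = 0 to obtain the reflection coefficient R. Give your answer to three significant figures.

R = 0.261

The wavenumbers are k₁ = √(2mE)/ℏ = 5.692 on the left and k₂ = √(2m(E − U))/ℏ = 1.844 on the right.
Continuity of ψ and ψ′ at the step yields the reflection amplitude r = (k₁ − k₂)/(k₁ + k₂) = 0.5106; thus R = |r|² = 0.2608, T = 0.7392.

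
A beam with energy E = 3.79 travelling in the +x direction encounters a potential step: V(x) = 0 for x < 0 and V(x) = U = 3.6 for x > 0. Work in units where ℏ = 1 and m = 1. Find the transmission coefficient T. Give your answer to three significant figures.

T = 0.598

On each side the TISE gives plane waves with k = √(2m(E − V))/ℏ: k₁ = √(2·1·3.79) = 2.753, k₂ = √(2·1·0.19) = 0.6164.
Continuity of ψ and ψ′ at the step yields the reflection amplitude r = (k₁ − k₂)/(k₁ + k₂) = 0.6341; thus R = |r|² = 0.4021, T = 0.5979.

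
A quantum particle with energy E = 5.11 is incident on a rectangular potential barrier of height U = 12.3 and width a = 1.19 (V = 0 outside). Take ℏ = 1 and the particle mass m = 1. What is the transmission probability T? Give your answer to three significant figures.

E < U: inside the barrier ψ ∝ e^{±κx} with κ = √(2m(U − E))/ℏ = 3.792.
κa = 4.513, sinh(κa) = 45.57.
Matching ψ, ψ′ at both faces gives T = [1 + U² sinh²(κa) / (4E(U − E))]⁻¹ = 1/2139 = 0.000467.

T = 0.000467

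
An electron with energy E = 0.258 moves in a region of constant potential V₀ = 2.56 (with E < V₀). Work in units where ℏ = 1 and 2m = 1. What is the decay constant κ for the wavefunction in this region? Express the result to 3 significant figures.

κ = 1.52

Since E < V₀ the TISE in this region is ψ'' = κ²ψ with κ = √(2m(V₀ − E))/ℏ.
κ = √(2 × 0.5 × 2.302) = 1.517.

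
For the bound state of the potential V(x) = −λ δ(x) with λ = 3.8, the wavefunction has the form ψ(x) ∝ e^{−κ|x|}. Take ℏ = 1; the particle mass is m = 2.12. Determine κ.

κ = 8.06

Integrate −(ℏ²/2m)ψ'' − λδ(x)ψ = Eψ from −ε to +ε: the ψ'' term gives ψ'(0⁺) − ψ'(0⁻) and the δ term gives −(2mλ/ℏ²)ψ(0).
With ψ ∝ e^{−κ|x|} this yields −2κ = −2mλ/ℏ², so κ = mλ/ℏ² = 8.056.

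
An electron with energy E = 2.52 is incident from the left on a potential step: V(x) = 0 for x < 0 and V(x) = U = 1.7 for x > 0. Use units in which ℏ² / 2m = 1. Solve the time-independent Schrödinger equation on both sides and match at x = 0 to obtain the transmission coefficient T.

The wavenumbers are k₁ = √(2mE)/ℏ = 1.587 on the left and k₂ = √(2m(E − U))/ℏ = 0.9055 on the right.
Continuity of ψ and ψ′ at the step yields the reflection amplitude r = (k₁ − k₂)/(k₁ + k₂) = 0.2735; thus R = |r|² = 0.07482, T = 0.9252.

T = 0.925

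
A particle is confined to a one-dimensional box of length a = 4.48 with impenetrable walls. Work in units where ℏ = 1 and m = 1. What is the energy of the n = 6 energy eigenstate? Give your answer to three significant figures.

E = 8.85

Requiring ψ(0) = ψ(a) = 0 quantises k = nπ/a, hence E_n = ℏ²k²/2m = n²π²ℏ²/(2ma²).
E_6 = 6² × π² / (2 × 1 × 4.48²) = 8.851.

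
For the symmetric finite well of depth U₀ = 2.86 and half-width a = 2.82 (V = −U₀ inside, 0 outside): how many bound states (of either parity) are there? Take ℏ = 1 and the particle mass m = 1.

N = 5

Define the well-strength parameter z₀ = (a/ℏ)√(2mU₀) = 2.82 × √(2·1·2.86) = 6.744.
A new bound state (alternating even/odd) appears each time z₀ passes a multiple of π/2, so N = ⌊2z₀/π⌋ + 1 = ⌊4.294⌋ + 1 = 5.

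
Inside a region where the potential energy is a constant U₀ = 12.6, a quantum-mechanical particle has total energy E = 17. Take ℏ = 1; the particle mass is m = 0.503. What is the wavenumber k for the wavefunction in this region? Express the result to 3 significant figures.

k = 2.10

With E > U₀ the solution is oscillatory, ψ ∝ e^{±ikx} with k = √(2m(E − U₀))/ℏ.
k = √(2 × 0.503 × 4.4) = 2.104.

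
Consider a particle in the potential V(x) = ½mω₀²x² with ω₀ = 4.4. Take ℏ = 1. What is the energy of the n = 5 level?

E = 24.2

The oscillator eigenvalues are E_n = ℏω₀(n + ½), so E_5 = 4.4 × 5.5 = 24.20.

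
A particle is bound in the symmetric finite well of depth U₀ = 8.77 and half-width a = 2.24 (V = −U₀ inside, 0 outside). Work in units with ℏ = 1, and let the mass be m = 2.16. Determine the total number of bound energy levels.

The dimensionless depth is z₀ = a√(2mU₀)/ℏ = 2.24 × √(37.89) = 13.79.
A new bound state (alternating even/odd) appears each time z₀ passes a multiple of π/2, so N = ⌊2z₀/π⌋ + 1 = ⌊8.777⌋ + 1 = 9.

N = 9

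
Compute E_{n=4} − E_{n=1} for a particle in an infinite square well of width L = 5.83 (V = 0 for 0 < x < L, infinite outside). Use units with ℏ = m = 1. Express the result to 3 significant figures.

E_n = n²π²ℏ²/(2mL²), so ΔE = (4² − 1²) π²ℏ²/(2mL²).
ΔE = 15 × π² / (2 × 1 × 5.83²) = 2.178.

ΔE = 2.18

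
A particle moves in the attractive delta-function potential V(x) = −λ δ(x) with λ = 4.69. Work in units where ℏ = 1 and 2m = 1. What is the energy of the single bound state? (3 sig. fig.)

E = -5.50

The bound state is ψ(x) = √κ e^{−κ|x|}. The derivative jump ψ'(0⁺) − ψ'(0⁻) = −(2mλ/ℏ²)ψ(0) fixes κ = mλ/ℏ² = 2.345.
Then E = −ℏ²κ²/(2m) = −mλ²/(2ℏ²) = -5.499.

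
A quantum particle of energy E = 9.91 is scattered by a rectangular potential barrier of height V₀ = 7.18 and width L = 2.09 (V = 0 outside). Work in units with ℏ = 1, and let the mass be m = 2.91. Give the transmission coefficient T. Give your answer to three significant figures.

T = 0.727

E > V₀: inside the barrier k₂ = √(2m(E − V₀))/ℏ = 3.986, k₂L = 8.331.
T = [1 + V₀² sin²(k₂L) / (4E(E − V₀))]⁻¹ = 1/1.376 = 0.727.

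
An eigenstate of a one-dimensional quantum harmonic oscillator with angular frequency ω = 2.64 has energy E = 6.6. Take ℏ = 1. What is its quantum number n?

n = 2

Invert E_n = (n + ½)ℏω: n = E/ℏω − ½ = 2.000, so n = 2.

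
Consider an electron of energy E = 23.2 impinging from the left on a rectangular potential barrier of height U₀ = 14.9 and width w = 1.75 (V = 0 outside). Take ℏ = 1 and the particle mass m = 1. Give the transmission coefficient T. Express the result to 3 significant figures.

Above the barrier the interior wavenumber is k₂ = √(2m(E − U₀))/ℏ = 4.074, giving phase k₂w = 7.130.
Matching at both interfaces gives T⁻¹ = 1 + U₀² sin²(k₂w) / [4E(E − U₀)] = 1.162, hence T = 0.861.

T = 0.861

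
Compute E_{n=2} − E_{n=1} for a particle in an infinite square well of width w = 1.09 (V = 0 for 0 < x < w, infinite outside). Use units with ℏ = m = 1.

ΔE = 12.5

E_n = n²π²ℏ²/(2mw²), so ΔE = (2² − 1²) π²ℏ²/(2mw²).
ΔE = 3 × π² / (2 × 1 × 1.09²) = 12.46.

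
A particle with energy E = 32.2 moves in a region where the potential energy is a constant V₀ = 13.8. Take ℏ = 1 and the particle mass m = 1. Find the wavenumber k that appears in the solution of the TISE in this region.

k = 6.07

With E > V₀ the solution is oscillatory, ψ ∝ e^{±ikx} with k = √(2m(E − V₀))/ℏ.
k = √(2 × 1 × 18.4) = 6.066.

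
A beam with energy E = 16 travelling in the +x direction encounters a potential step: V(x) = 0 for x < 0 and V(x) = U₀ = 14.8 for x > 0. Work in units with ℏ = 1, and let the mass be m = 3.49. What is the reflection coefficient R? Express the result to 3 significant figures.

On each side the TISE gives plane waves with k = √(2m(E − V))/ℏ: k₁ = √(2·3.49·16) = 10.57, k₂ = √(2·3.49·1.2) = 2.894.
Matching ψ and ψ′ at x = 0 gives r = (k₁ − k₂)/(k₁ + k₂), so R = r² = 0.3249 and T = 1 − R = 0.6751.

R = 0.325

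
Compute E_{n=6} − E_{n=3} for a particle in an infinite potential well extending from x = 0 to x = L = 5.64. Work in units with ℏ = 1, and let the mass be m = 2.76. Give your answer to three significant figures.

ΔE = 1.52

E_n = n²π²ℏ²/(2mL²), so ΔE = (6² − 3²) π²ℏ²/(2mL²).
ΔE = 27 × π² / (2 × 2.76 × 5.64²) = 1.518.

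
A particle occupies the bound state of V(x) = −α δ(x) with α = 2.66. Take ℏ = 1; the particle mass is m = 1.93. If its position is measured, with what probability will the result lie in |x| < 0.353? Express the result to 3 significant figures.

P = 0.973

The normalised bound state is ψ = √κ e^{−κ|x|} with κ = mα/ℏ² = 5.134.
P(|x| < d) = ∫_{−d}^{d} κ e^{−2κ|x|} dx = 1 − e^{−2κd} = 1 − e^{−3.624} = 0.9733.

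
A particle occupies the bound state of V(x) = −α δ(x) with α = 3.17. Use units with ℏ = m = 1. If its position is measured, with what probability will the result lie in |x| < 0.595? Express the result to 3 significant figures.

P = 0.977

The normalised bound state is ψ = √κ e^{−κ|x|} with κ = mα/ℏ² = 3.170.
P(|x| < d) = ∫_{−d}^{d} κ e^{−2κ|x|} dx = 1 − e^{−2κd} = 1 − e^{−3.772} = 0.9770.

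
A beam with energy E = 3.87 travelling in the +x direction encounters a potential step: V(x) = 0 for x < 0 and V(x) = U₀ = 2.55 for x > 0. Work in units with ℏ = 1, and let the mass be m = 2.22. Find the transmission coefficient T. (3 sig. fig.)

On each side the TISE gives plane waves with k = √(2m(E − V))/ℏ: k₁ = √(2·2.22·3.87) = 4.145, k₂ = √(2·2.22·1.32) = 2.421.
Matching ψ and ψ′ at x = 0 gives r = (k₁ − k₂)/(k₁ + k₂), so R = r² = 0.06896 and T = 1 − R = 0.9310.

T = 0.931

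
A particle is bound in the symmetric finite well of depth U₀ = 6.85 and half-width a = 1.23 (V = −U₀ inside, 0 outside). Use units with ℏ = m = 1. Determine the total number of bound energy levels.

Define the well-strength parameter z₀ = (a/ℏ)√(2mU₀) = 1.23 × √(2·1·6.85) = 4.553.
A new bound state (alternating even/odd) appears each time z₀ passes a multiple of π/2, so N = ⌊2z₀/π⌋ + 1 = ⌊2.898⌋ + 1 = 3.

N = 3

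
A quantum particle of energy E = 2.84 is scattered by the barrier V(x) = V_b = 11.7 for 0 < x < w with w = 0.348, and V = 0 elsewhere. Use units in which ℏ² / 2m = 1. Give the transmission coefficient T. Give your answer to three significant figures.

T = 0.327

E < V_b: inside the barrier ψ ∝ e^{±κx} with κ = √(2m(V_b − E))/ℏ = 2.977.
κw = 1.036, sinh(κw) = 1.231.
The exact tunnelling result is T⁻¹ = 1 + V_b² sinh²(κw) / [4E(V_b − E)] = 3.062, so T = 0.327.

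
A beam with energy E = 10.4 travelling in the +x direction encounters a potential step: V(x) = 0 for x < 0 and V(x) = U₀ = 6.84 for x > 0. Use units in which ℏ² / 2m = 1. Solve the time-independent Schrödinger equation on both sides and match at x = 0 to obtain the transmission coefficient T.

On each side the TISE gives plane waves with k = √(2m(E − V))/ℏ: k₁ = √(2·½·10.4) = 3.225, k₂ = √(2·½·3.56) = 1.887.
Continuity of ψ and ψ′ at the step yields the reflection amplitude r = (k₁ − k₂)/(k₁ + k₂) = 0.2618; thus R = |r|² = 0.06853, T = 0.9315.

T = 0.931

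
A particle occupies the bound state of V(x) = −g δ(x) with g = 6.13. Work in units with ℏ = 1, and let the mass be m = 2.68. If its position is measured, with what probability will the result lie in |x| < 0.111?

P = 0.974

The normalised bound state is ψ = √κ e^{−κ|x|} with κ = mg/ℏ² = 16.43.
P(|x| < d) = ∫_{−d}^{d} κ e^{−2κ|x|} dx = 1 − e^{−2κd} = 1 − e^{−3.647} = 0.9739.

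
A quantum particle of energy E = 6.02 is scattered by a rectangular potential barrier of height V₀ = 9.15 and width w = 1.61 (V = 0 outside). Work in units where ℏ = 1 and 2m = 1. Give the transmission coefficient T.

T = 0.0120

E < V₀: inside the barrier ψ ∝ e^{±κx} with κ = √(2m(V₀ − E))/ℏ = 1.769.
κw = 2.848, sinh(κw) = 8.601.
Matching ψ, ψ′ at both faces gives T = [1 + V₀² sinh²(κw) / (4E(V₀ − E))]⁻¹ = 1/83.17 = 0.0120.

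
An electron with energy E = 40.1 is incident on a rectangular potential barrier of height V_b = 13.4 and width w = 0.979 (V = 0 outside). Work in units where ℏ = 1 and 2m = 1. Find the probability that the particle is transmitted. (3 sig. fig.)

Above the barrier the interior wavenumber is k₂ = √(2m(E − V_b))/ℏ = 5.167, giving phase k₂w = 5.059.
Matching at both interfaces gives T⁻¹ = 1 + V_b² sin²(k₂w) / [4E(E − V_b)] = 1.037, hence T = 0.964.

T = 0.964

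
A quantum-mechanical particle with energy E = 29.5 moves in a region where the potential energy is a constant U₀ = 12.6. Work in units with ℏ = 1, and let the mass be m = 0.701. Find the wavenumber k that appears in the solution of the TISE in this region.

With E > U₀ the solution is oscillatory, ψ ∝ e^{±ikx} with k = √(2m(E − U₀))/ℏ.
k = √(2 × 0.701 × 16.9) = 4.868.

k = 4.87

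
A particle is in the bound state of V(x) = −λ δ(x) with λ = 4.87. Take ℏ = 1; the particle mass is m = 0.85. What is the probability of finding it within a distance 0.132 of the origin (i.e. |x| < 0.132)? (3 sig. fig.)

The normalised bound state is ψ = √κ e^{−κ|x|} with κ = mλ/ℏ² = 4.140.
P(|x| < d) = ∫_{−d}^{d} κ e^{−2κ|x|} dx = 1 − e^{−2κd} = 1 − e^{−1.093} = 0.6647.

P = 0.665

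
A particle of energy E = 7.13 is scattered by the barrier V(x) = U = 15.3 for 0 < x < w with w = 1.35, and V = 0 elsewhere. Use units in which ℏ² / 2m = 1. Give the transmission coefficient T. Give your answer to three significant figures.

T = 0.00177

E < U: inside the barrier ψ ∝ e^{±κx} with κ = √(2m(U − E))/ℏ = 2.858.
κw = 3.859, sinh(κw) = 23.69.
The exact tunnelling result is T⁻¹ = 1 + U² sinh²(κw) / [4E(U − E)] = 564.9, so T = 0.00177.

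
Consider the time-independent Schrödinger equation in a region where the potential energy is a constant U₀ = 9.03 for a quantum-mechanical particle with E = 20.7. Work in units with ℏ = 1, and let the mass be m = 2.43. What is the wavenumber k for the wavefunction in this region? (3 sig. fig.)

With E > U₀ the solution is oscillatory, ψ ∝ e^{±ikx} with k = √(2m(E − U₀))/ℏ.
k = √(2 × 2.43 × 11.67) = 7.531.

k = 7.53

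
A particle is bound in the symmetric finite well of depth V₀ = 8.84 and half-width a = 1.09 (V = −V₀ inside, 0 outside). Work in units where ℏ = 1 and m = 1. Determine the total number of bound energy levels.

Define the well-strength parameter z₀ = (a/ℏ)√(2mV₀) = 1.09 × √(2·1·8.84) = 4.583.
A new bound state (alternating even/odd) appears each time z₀ passes a multiple of π/2, so N = ⌊2z₀/π⌋ + 1 = ⌊2.918⌋ + 1 = 3.

N = 3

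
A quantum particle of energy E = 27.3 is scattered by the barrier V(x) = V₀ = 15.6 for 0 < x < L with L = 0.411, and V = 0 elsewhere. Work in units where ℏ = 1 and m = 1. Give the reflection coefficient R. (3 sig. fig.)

R = 0.137

E > V₀: inside the barrier k₂ = √(2m(E − V₀))/ℏ = 4.837, k₂L = 1.988.
Matching at both interfaces gives T⁻¹ = 1 + V₀² sin²(k₂L) / [4E(E − V₀)] = 1.159, hence T = 0.863.
R = 1 − T = 0.137.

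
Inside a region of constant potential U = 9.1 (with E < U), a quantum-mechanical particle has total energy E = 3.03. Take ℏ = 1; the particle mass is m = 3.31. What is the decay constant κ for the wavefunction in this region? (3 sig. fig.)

κ = 6.34

Since E < U the TISE in this region is ψ'' = κ²ψ with κ = √(2m(U − E))/ℏ.
κ = √(2 × 3.31 × 6.07) = 6.339.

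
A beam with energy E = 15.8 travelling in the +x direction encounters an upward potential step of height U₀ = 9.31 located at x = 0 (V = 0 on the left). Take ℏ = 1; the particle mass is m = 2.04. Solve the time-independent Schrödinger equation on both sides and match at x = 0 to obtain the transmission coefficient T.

T = 0.952

On each side the TISE gives plane waves with k = √(2m(E − V))/ℏ: k₁ = √(2·2.04·15.8) = 8.029, k₂ = √(2·2.04·6.49) = 5.146.
Continuity of ψ and ψ′ at the step yields the reflection amplitude r = (k₁ − k₂)/(k₁ + k₂) = 0.2188; thus R = |r|² = 0.04789, T = 0.9521.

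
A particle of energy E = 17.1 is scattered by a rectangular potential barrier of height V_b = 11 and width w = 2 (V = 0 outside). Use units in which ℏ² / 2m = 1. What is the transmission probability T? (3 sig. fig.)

E > V_b: inside the barrier k₂ = √(2m(E − V_b))/ℏ = 2.470, k₂w = 4.940.
Matching at both interfaces gives T⁻¹ = 1 + V_b² sin²(k₂w) / [4E(E − V_b)] = 1.275, hence T = 0.784.

T = 0.784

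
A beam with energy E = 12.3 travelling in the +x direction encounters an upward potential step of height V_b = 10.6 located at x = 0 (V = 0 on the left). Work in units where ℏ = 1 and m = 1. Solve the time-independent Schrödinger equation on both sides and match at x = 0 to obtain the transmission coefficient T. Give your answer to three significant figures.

T = 0.790

On each side the TISE gives plane waves with k = √(2m(E − V))/ℏ: k₁ = √(2·1·12.3) = 4.960, k₂ = √(2·1·1.7) = 1.844.
Matching ψ and ψ′ at x = 0 gives r = (k₁ − k₂)/(k₁ + k₂), so R = r² = 0.2097 and T = 1 − R = 0.7903.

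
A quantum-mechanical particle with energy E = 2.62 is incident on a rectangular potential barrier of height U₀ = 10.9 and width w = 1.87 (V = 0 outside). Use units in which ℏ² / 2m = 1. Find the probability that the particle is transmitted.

T = 0.0000619

Since E < U₀ the interior solution is evanescent with decay constant κ = √(2m(U₀ − E))/ℏ = 2.877.
κw = 5.381, sinh(κw) = 108.6.
The exact tunnelling result is T⁻¹ = 1 + U₀² sinh²(κw) / [4E(U₀ − E)] = 16150, so T = 0.0000619.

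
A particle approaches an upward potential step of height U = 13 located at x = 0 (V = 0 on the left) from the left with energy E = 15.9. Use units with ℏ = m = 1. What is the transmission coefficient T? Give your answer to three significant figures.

T = 0.839

The wavenumbers are k₁ = √(2mE)/ℏ = 5.639 on the left and k₂ = √(2m(E − U))/ℏ = 2.408 on the right.
Continuity of ψ and ψ′ at the step yields the reflection amplitude r = (k₁ − k₂)/(k₁ + k₂) = 0.4015; thus R = |r|² = 0.1612, T = 0.8388.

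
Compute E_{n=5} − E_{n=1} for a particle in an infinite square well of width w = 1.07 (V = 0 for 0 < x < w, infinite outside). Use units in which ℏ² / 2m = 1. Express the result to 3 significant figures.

ΔE = 207

E_n = n²π²ℏ²/(2mw²), so ΔE = (5² − 1²) π²ℏ²/(2mw²).
ΔE = 24 × π² / (2 × 0.5 × 1.07²) = 206.9.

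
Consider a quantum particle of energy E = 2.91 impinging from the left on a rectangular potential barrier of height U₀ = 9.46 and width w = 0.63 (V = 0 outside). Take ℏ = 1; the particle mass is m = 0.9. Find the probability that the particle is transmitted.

E < U₀: inside the barrier ψ ∝ e^{±κx} with κ = √(2m(U₀ − E))/ℏ = 3.434.
κw = 2.163, sinh(κw) = 4.292.
Matching ψ, ψ′ at both faces gives T = [1 + U₀² sinh²(κw) / (4E(U₀ − E))]⁻¹ = 1/22.62 = 0.0442.

T = 0.0442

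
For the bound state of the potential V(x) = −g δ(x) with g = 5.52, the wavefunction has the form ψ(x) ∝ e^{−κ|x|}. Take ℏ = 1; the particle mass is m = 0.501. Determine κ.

Integrating the TISE across x = 0 gives the cusp condition ψ'(0⁺) − ψ'(0⁻) = −(2mg/ℏ²)ψ(0).
With ψ ∝ e^{−κ|x|} this yields −2κ = −2mg/ℏ², so κ = mg/ℏ² = 2.766.

κ = 2.77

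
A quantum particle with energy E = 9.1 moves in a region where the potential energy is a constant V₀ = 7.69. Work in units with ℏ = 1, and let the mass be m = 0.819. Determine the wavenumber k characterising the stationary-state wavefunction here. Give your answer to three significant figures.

With E > V₀ the solution is oscillatory, ψ ∝ e^{±ikx} with k = √(2m(E − V₀))/ℏ.
k = √(2 × 0.819 × 1.41) = 1.520.

k = 1.52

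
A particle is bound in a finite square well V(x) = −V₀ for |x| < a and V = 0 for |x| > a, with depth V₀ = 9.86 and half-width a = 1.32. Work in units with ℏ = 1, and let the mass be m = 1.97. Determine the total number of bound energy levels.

N = 6

The dimensionless depth is z₀ = a√(2mV₀)/ℏ = 1.32 × √(38.85) = 8.227.
A new bound state (alternating even/odd) appears each time z₀ passes a multiple of π/2, so N = ⌊2z₀/π⌋ + 1 = ⌊5.238⌋ + 1 = 6.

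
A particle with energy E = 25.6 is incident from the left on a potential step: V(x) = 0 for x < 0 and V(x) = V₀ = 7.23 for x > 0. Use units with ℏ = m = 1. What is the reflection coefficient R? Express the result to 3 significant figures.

On each side the TISE gives plane waves with k = √(2m(E − V))/ℏ: k₁ = √(2·1·25.6) = 7.155, k₂ = √(2·1·18.37) = 6.061.
Matching ψ and ψ′ at x = 0 gives r = (k₁ − k₂)/(k₁ + k₂), so R = r² = 0.006852 and T = 1 − R = 0.9931.

R = 0.00685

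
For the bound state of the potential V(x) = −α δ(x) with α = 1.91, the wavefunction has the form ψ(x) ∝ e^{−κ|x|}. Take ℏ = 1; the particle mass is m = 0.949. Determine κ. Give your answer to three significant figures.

Integrate −(ℏ²/2m)ψ'' − αδ(x)ψ = Eψ from −ε to +ε: the ψ'' term gives ψ'(0⁺) − ψ'(0⁻) and the δ term gives −(2mα/ℏ²)ψ(0).
With ψ ∝ e^{−κ|x|} this yields −2κ = −2mα/ℏ², so κ = mα/ℏ² = 1.813.

κ = 1.81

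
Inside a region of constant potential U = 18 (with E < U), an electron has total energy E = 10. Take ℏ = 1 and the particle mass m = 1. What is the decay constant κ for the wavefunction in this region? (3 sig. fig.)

Since E < U the TISE in this region is ψ'' = κ²ψ with κ = √(2m(U − E))/ℏ.
κ = √(2 × 1 × 8) = 4.000.

κ = 4.00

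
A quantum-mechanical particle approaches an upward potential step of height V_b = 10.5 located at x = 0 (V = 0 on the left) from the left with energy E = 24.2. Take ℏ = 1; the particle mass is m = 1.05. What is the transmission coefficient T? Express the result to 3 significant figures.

The wavenumbers are k₁ = √(2mE)/ℏ = 7.129 on the left and k₂ = √(2m(E − V_b))/ℏ = 5.364 on the right.
Matching ψ and ψ′ at x = 0 gives r = (k₁ − k₂)/(k₁ + k₂), so R = r² = 0.01996 and T = 1 − R = 0.9800.

T = 0.980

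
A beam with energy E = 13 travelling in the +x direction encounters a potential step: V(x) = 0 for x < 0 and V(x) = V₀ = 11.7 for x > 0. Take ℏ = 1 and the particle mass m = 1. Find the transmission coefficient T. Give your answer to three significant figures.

T = 0.730

The wavenumbers are k₁ = √(2mE)/ℏ = 5.099 on the left and k₂ = √(2m(E − V₀))/ℏ = 1.612 on the right.
Matching ψ and ψ′ at x = 0 gives r = (k₁ − k₂)/(k₁ + k₂), so R = r² = 0.2699 and T = 1 − R = 0.7301.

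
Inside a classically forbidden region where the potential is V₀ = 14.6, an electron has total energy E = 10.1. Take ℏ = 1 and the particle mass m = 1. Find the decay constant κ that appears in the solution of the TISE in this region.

Since E < V₀ the TISE in this region is ψ'' = κ²ψ with κ = √(2m(V₀ − E))/ℏ.
κ = √(2 × 1 × 4.5) = 3.000.

κ = 3.00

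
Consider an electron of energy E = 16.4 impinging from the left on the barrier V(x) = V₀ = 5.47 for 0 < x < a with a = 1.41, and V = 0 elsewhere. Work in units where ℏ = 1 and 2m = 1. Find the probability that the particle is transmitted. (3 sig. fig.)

E > V₀: inside the barrier k₂ = √(2m(E − V₀))/ℏ = 3.306, k₂a = 4.662.
Matching at both interfaces gives T⁻¹ = 1 + V₀² sin²(k₂a) / [4E(E − V₀)] = 1.042, hence T = 0.960.

T = 0.960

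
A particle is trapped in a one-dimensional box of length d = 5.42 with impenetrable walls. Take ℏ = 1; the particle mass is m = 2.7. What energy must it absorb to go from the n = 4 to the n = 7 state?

ΔE = 2.05

E_n = n²π²ℏ²/(2md²), so ΔE = (7² − 4²) π²ℏ²/(2md²).
ΔE = 33 × π² / (2 × 2.7 × 5.42²) = 2.053.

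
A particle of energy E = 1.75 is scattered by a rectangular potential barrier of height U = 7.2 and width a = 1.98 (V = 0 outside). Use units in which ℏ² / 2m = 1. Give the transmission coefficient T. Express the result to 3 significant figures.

Since E < U the interior solution is evanescent with decay constant κ = √(2m(U − E))/ℏ = 2.335.
κa = 4.622, sinh(κa) = 50.86.
Matching ψ, ψ′ at both faces gives T = [1 + U² sinh²(κa) / (4E(U − E))]⁻¹ = 1/3516 = 0.000284.

T = 0.000284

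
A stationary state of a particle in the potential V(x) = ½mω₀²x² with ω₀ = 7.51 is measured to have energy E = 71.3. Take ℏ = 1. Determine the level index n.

Invert E_n = (n + ½)ℏω₀: n = E/ℏω₀ − ½ = 8.994, so n = 9.

n = 9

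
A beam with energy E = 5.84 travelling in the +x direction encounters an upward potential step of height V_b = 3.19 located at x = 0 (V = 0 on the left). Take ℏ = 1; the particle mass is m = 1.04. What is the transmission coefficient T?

T = 0.962

The wavenumbers are k₁ = √(2mE)/ℏ = 3.485 on the left and k₂ = √(2m(E − V_b))/ℏ = 2.348 on the right.
Continuity of ψ and ψ′ at the step yields the reflection amplitude r = (k₁ − k₂)/(k₁ + k₂) = 0.1950; thus R = |r|² = 0.03803, T = 0.9620.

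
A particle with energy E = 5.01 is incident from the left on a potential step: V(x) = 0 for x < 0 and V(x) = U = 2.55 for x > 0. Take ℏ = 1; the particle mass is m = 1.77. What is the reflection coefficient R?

R = 0.0310

On each side the TISE gives plane waves with k = √(2m(E − V))/ℏ: k₁ = √(2·1.77·5.01) = 4.211, k₂ = √(2·1.77·2.46) = 2.951.
Matching ψ and ψ′ at x = 0 gives r = (k₁ − k₂)/(k₁ + k₂), so R = r² = 0.03096 and T = 1 − R = 0.9690.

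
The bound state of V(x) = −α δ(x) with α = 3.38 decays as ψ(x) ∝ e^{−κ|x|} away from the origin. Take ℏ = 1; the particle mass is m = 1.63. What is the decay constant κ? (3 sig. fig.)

κ = 5.51

Integrate −(ℏ²/2m)ψ'' − αδ(x)ψ = Eψ from −ε to +ε: the ψ'' term gives ψ'(0⁺) − ψ'(0⁻) and the δ term gives −(2mα/ℏ²)ψ(0).
With ψ ∝ e^{−κ|x|} this yields −2κ = −2mα/ℏ², so κ = mα/ℏ² = 5.509.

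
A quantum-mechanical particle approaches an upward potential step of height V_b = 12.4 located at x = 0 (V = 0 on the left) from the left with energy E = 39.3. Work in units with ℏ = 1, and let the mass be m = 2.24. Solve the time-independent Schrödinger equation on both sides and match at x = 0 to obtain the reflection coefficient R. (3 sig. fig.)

R = 0.00893

On each side the TISE gives plane waves with k = √(2m(E − V))/ℏ: k₁ = √(2·2.24·39.3) = 13.27, k₂ = √(2·2.24·26.9) = 10.98.
Matching ψ and ψ′ at x = 0 gives r = (k₁ − k₂)/(k₁ + k₂), so R = r² = 0.008929 and T = 1 − R = 0.9911.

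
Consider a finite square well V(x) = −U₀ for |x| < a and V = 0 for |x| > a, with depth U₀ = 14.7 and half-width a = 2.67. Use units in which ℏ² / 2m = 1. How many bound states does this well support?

N = 7

The dimensionless depth is z₀ = a√(2mU₀)/ℏ = 2.67 × √(14.70) = 10.24.
A new bound state (alternating even/odd) appears each time z₀ passes a multiple of π/2, so N = ⌊2z₀/π⌋ + 1 = ⌊6.517⌋ + 1 = 7.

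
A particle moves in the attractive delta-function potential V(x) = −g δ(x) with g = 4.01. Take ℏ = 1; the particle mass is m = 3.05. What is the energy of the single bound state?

For x ≠ 0 the bound state is ψ ∝ e^{−κ|x|}; integrating the TISE across the delta gives the cusp condition 2κ = 2mg/ℏ², so κ = 12.23.
Then E = −ℏ²κ²/(2m) = −mg²/(2ℏ²) = -24.52.

E = -24.5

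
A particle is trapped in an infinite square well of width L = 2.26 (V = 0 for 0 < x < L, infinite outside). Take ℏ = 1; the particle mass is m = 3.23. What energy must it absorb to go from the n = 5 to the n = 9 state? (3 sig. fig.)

E_n = n²π²ℏ²/(2mL²), so ΔE = (9² − 5²) π²ℏ²/(2mL²).
ΔE = 56 × π² / (2 × 3.23 × 2.26²) = 16.75.

ΔE = 16.8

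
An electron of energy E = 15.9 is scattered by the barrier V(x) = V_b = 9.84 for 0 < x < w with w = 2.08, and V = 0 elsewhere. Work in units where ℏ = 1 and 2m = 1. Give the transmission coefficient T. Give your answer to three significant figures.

T = 0.825

E > V_b: inside the barrier k₂ = √(2m(E − V_b))/ℏ = 2.462, k₂w = 5.120.
Matching at both interfaces gives T⁻¹ = 1 + V_b² sin²(k₂w) / [4E(E − V_b)] = 1.212, hence T = 0.825.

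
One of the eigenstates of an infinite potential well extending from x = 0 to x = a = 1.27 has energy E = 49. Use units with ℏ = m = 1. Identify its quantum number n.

For an infinite well E_n = n²π²ℏ²/(2ma²), so n = (a/πℏ)√(2mE).
n = (1.27/π) × √(2 × 1 × 49) = 4.002 → n = 4.

n = 4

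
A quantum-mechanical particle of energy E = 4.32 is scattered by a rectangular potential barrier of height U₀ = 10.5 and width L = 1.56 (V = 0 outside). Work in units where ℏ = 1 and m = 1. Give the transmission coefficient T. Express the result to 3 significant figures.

E < U₀: inside the barrier ψ ∝ e^{±κx} with κ = √(2m(U₀ − E))/ℏ = 3.516.
κL = 5.484, sinh(κL) = 120.5.
Matching ψ, ψ′ at both faces gives T = [1 + U₀² sinh²(κL) / (4E(U₀ − E))]⁻¹ = 1/14980 = 0.0000668.

T = 0.0000668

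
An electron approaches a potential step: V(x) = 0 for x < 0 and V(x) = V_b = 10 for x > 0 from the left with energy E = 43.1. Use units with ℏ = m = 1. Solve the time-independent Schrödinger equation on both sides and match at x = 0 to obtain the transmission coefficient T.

The wavenumbers are k₁ = √(2mE)/ℏ = 9.284 on the left and k₂ = √(2m(E − V_b))/ℏ = 8.136 on the right.
Matching ψ and ψ′ at x = 0 gives r = (k₁ − k₂)/(k₁ + k₂), so R = r² = 0.004343 and T = 1 − R = 0.9957.

T = 0.996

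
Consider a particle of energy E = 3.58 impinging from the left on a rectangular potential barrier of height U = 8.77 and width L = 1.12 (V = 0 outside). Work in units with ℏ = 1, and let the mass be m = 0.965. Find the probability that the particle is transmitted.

Since E < U the interior solution is evanescent with decay constant κ = √(2m(U − E))/ℏ = 3.165.
κL = 3.545, sinh(κL) = 17.30.
Matching ψ, ψ′ at both faces gives T = [1 + U² sinh²(κL) / (4E(U − E))]⁻¹ = 1/310.7 = 0.00322.

T = 0.00322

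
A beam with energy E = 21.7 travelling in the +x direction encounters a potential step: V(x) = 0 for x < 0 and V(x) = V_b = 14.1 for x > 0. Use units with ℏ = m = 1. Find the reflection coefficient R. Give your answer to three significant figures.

On each side the TISE gives plane waves with k = √(2m(E − V))/ℏ: k₁ = √(2·1·21.7) = 6.588, k₂ = √(2·1·7.6) = 3.899.
Continuity of ψ and ψ′ at the step yields the reflection amplitude r = (k₁ − k₂)/(k₁ + k₂) = 0.2564; thus R = |r|² = 0.06576, T = 0.9342.

R = 0.0658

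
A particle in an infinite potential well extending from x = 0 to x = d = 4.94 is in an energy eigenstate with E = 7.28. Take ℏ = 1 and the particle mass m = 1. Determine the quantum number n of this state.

From E_n = n²π²ℏ²/(2md²) invert to n = √(2md²E)/(πℏ).
n = (4.94/π) × √(2 × 1 × 7.28) = 6.000 → n = 6.

n = 6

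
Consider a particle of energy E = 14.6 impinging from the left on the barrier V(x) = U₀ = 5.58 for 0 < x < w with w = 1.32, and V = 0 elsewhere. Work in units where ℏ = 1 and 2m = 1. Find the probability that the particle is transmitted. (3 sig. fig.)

T = 0.969

E > U₀: inside the barrier k₂ = √(2m(E − U₀))/ℏ = 3.003, k₂w = 3.964.
Matching at both interfaces gives T⁻¹ = 1 + U₀² sin²(k₂w) / [4E(E − U₀)] = 1.032, hence T = 0.969.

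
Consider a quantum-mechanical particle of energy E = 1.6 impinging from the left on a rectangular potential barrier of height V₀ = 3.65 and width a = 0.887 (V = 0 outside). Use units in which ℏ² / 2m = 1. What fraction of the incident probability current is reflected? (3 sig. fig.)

R = 0.732

E < V₀: inside the barrier ψ ∝ e^{±κx} with κ = √(2m(V₀ − E))/ℏ = 1.432.
κa = 1.270, sinh(κa) = 1.640.
The exact tunnelling result is T⁻¹ = 1 + V₀² sinh²(κa) / [4E(V₀ − E)] = 3.731, so T = 0.268.
R = 1 − T = 0.732.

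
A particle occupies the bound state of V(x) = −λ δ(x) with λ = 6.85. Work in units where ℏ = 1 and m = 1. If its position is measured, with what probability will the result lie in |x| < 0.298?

The normalised bound state is ψ = √κ e^{−κ|x|} with κ = mλ/ℏ² = 6.850.
P(|x| < d) = ∫_{−d}^{d} κ e^{−2κ|x|} dx = 1 − e^{−2κd} = 1 − e^{−4.083} = 0.9831.

P = 0.983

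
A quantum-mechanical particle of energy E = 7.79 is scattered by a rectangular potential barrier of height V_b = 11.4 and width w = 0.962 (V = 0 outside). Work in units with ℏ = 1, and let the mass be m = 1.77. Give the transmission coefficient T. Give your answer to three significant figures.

Since E < V_b the interior solution is evanescent with decay constant κ = √(2m(V_b − E))/ℏ = 3.575.
κw = 3.439, sinh(κw) = 15.56.
Matching ψ, ψ′ at both faces gives T = [1 + V_b² sinh²(κw) / (4E(V_b − E))]⁻¹ = 1/280.8 = 0.00356.

T = 0.00356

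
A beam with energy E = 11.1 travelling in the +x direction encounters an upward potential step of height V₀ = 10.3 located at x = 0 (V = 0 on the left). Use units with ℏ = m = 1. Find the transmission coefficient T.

T = 0.667

The wavenumbers are k₁ = √(2mE)/ℏ = 4.712 on the left and k₂ = √(2m(E − V₀))/ℏ = 1.265 on the right.
Continuity of ψ and ψ′ at the step yields the reflection amplitude r = (k₁ − k₂)/(k₁ + k₂) = 0.5767; thus R = |r|² = 0.3326, T = 0.6674.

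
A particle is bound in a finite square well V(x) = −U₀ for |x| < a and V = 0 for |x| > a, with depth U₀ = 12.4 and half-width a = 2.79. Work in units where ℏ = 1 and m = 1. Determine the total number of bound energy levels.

Define the well-strength parameter z₀ = (a/ℏ)√(2mU₀) = 2.79 × √(2·1·12.4) = 13.89.
A new bound state (alternating even/odd) appears each time z₀ passes a multiple of π/2, so N = ⌊2z₀/π⌋ + 1 = ⌊8.845⌋ + 1 = 9.

N = 9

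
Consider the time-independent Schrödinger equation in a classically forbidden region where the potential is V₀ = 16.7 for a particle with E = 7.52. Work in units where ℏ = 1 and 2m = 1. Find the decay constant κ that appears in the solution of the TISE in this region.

κ = 3.03

Since E < V₀ the TISE in this region is ψ'' = κ²ψ with κ = √(2m(V₀ − E))/ℏ.
κ = √(2 × 0.5 × 9.18) = 3.030.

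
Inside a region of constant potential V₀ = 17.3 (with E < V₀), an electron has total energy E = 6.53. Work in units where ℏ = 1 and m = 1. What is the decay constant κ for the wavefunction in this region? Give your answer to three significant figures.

κ = 4.64

Since E < V₀ the TISE in this region is ψ'' = κ²ψ with κ = √(2m(V₀ − E))/ℏ.
κ = √(2 × 1 × 10.77) = 4.641.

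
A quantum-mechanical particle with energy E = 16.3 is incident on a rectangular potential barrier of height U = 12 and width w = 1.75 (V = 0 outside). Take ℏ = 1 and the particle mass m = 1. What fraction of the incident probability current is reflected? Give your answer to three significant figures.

R = 0.300

E > U: inside the barrier k₂ = √(2m(E − U))/ℏ = 2.933, k₂w = 5.132.
Matching at both interfaces gives T⁻¹ = 1 + U² sin²(k₂w) / [4E(E − U)] = 1.428, hence T = 0.700.
R = 1 − T = 0.300.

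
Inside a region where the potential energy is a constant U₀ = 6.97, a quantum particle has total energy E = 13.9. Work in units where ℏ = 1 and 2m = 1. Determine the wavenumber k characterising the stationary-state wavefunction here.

k = 2.63

With E > U₀ the solution is oscillatory, ψ ∝ e^{±ikx} with k = √(2m(E − U₀))/ℏ.
k = √(2 × 0.5 × 6.93) = 2.632.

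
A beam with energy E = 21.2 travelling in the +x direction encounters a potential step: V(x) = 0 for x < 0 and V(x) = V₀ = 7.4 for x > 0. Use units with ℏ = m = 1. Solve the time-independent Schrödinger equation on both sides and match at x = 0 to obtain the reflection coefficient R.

The wavenumbers are k₁ = √(2mE)/ℏ = 6.512 on the left and k₂ = √(2m(E − V₀))/ℏ = 5.254 on the right.
Matching ψ and ψ′ at x = 0 gives r = (k₁ − k₂)/(k₁ + k₂), so R = r² = 0.01143 and T = 1 − R = 0.9886.

R = 0.0114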